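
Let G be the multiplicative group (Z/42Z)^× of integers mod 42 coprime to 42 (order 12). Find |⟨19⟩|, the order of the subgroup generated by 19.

Compute successive powers of 19 mod 42: 19, 25, 13, 37, 31, 1; 19^6 ≡ 1 (mod 42).
So |⟨19⟩| = 6.

6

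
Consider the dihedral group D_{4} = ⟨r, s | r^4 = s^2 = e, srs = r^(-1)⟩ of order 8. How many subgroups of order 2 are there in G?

5

|G| = 8 and 2 | 8, so subgroups of order 2 are possible by Lagrange.
The subgroups of order 2 are: {e, r^2}; {e, r^2s}; {e, r^3s}; {e, rs}; … (5 in all).
So G has 5 subgroups of order 2.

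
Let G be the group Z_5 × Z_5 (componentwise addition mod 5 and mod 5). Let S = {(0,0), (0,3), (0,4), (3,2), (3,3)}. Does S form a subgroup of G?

No

(3,3) ∈ S but its inverse (2,2) ∉ S, so S is not a subgroup.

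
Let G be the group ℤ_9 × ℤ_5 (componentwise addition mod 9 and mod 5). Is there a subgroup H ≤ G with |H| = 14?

No

14 does not divide |G| = 45, so by Lagrange no subgroup of order 14 exists.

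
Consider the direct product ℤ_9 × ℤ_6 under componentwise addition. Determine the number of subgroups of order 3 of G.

|G| = 54 and 3 | 54, so subgroups of order 3 are possible by Lagrange.
The subgroups of order 3 are: {(0,0), (0,2), (0,4)}; {(0,0), (3,0), (6,0)}; {(0,0), (3,2), (6,4)}; {(0,0), (3,4), (6,2)}.
So G has 4 subgroups of order 3.

4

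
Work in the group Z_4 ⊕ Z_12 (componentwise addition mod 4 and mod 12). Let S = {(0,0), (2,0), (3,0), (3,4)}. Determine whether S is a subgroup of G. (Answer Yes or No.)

No

(3,4) ∈ S but its inverse (1,8) ∉ S, so S is not a subgroup.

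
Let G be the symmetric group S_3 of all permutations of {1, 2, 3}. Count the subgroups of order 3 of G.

1

|G| = 6 and 3 | 6, so subgroups of order 3 are possible by Lagrange.
The subgroups of order 3 are: {e, (1 2 3), (1 3 2)}.
So G has 1 subgroup of order 3.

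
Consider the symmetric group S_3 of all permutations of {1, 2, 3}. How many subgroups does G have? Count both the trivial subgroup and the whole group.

6

|G| = 6, so by Lagrange every subgroup order divides 6. Divisors: 1, 2, 3, 6.
Subgroups by order — order 1: 1; order 2: 3; order 3: 1; order 6: 1.
Total: 1 + 3 + 1 + 1 = 6.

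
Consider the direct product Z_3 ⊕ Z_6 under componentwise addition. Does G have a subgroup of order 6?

Yes

6 | 18. A subgroup of order 6 is {(0,0), (0,1), (0,2), (0,3), (0,4), (0,5)}.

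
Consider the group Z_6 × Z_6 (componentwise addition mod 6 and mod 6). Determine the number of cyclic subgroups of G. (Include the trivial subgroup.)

20

Each element a generates a cyclic subgroup ⟨a⟩; distinct elements may generate the same one (a cyclic group of order d has φ(d) generators).
Cyclic subgroups by order — order 1: 1; order 2: 3; order 3: 4; order 6: 12.
Total: 20.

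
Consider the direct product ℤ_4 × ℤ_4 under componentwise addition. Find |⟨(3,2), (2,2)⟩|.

8

|⟨(3,2)⟩| = 4 and |⟨(2,2)⟩| = 2, so |H| is a multiple of lcm(4, 2) = 4 and divides |G| = 16.
Closing under the operation: H = {(0,0), (0,2), (1,0), (1,2), (2,0), (2,2), (3,0), (3,2)}, so |H| = 8.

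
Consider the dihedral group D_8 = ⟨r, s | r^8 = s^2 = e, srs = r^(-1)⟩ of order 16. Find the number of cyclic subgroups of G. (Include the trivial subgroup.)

Each element a generates a cyclic subgroup ⟨a⟩; distinct elements may generate the same one (a cyclic group of order d has φ(d) generators).
Cyclic subgroups by order — order 1: 1; order 2: 9; order 4: 1; order 8: 1.
Total: 12.

12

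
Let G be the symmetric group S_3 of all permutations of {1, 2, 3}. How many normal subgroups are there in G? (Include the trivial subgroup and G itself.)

3

G has 6 subgroups. Checking conjugation-invariance by order — order 1: 1/1 normal; order 2: 0/3 normal; order 3: 1/1 normal; order 6: 1/1 normal.
Total normal subgroups: 3.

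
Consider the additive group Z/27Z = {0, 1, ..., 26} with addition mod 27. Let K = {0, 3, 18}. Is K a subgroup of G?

No

18 ∈ K but its inverse 9 ∉ K, so K is not a subgroup.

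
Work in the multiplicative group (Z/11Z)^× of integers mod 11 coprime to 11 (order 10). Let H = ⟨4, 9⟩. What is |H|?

5

|⟨4⟩| = 5 and |⟨9⟩| = 5, so |H| is a multiple of lcm(5, 5) = 5 and divides |G| = 10.
Closing under the operation: H = {1, 3, 4, 5, 9}, so |H| = 5.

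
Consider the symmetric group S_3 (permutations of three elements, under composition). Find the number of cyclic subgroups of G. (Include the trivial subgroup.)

Group the elements of G by the cyclic subgroup they generate; each cyclic subgroup of order d accounts for φ(d) elements.
Cyclic subgroups by order — order 1: 1; order 2: 3; order 3: 1.
Total: 5.

5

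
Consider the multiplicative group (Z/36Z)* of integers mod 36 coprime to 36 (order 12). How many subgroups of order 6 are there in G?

|G| = 12 and 6 | 12, so subgroups of order 6 are possible by Lagrange.
The subgroups of order 6 are: {1, 11, 13, 23, 25, 35}; {1, 5, 13, 17, 25, 29}; {1, 7, 13, 19, 25, 31}.
So G has 3 subgroups of order 6.

3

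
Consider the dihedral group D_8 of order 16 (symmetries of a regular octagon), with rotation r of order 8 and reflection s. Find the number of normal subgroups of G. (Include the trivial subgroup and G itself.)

7

G has 19 subgroups. Checking conjugation-invariance by order — order 1: 1/1 normal; order 2: 1/9 normal; order 4: 1/5 normal; order 8: 3/3 normal; order 16: 1/1 normal.
Total normal subgroups: 7.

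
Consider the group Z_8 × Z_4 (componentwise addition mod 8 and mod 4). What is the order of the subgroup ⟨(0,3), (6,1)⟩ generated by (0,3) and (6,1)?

16

|⟨(0,3)⟩| = 4 and |⟨(6,1)⟩| = 4, so |H| is a multiple of lcm(4, 4) = 4 and divides |G| = 32.
Closing under the operation: H = {(0,0), (0,1), (0,2), (0,3), (2,0), (2,1), (2,2), (2,3), (4,0), (4,1), (4,2), (4,3), (6,0), (6,1), (6,2), (6,3)}, so |H| = 16.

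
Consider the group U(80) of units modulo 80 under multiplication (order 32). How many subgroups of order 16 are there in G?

|G| = 32 and 16 | 32, so subgroups of order 16 are possible by Lagrange.
The subgroups of order 16 are: {1, 7, 9, 11, 13, 19, 23, 37, 41, 47, 49, 51, 53, 59, 63, 77}; {1, 3, 9, 11, 17, 19, 27, 33, 41, 43, 49, 51, 57, 59, 67, 73}; {1, 9, 11, 19, 21, 29, 31, 39, 41, 49, 51, 59, 61, 69, 71, 79}; {1, 9, 13, 17, 21, 29, 33, 37, 41, 49, 53, 57, 61, 69, 73, 77}; … (7 in all).
So G has 7 subgroups of order 16.

7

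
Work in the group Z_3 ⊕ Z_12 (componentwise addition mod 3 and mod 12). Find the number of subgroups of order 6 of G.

|G| = 36 and 6 | 36, so subgroups of order 6 are possible by Lagrange.
The subgroups of order 6 are: {(0,0), (0,2), (0,4), (0,6), (0,8), (0,10)}; {(0,0), (0,6), (1,0), (1,6), (2,0), (2,6)}; {(0,0), (0,6), (1,4), (1,10), (2,2), (2,8)}; {(0,0), (0,6), (1,2), (1,8), (2,4), (2,10)}.
So G has 4 subgroups of order 6.

4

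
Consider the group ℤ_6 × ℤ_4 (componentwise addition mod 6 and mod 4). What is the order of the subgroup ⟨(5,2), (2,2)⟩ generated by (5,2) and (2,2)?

12

|⟨(5,2)⟩| = 6 and |⟨(2,2)⟩| = 6, so |H| is a multiple of lcm(6, 6) = 6 and divides |G| = 24.
Closing under the operation: H = {(0,0), (0,2), (1,0), (1,2), (2,0), (2,2), (3,0), (3,2), (4,0), (4,2), (5,0), (5,2)}, so |H| = 12.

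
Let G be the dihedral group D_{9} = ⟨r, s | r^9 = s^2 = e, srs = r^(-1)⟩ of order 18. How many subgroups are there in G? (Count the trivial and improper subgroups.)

|G| = 18, so by Lagrange every subgroup order divides 18. Divisors: 1, 2, 3, 6, 9, 18.
Subgroups by order — order 1: 1; order 2: 9; order 3: 1; order 6: 3; order 9: 1; order 18: 1.
Total: 1 + 9 + 1 + 3 + 1 + 1 = 16.

16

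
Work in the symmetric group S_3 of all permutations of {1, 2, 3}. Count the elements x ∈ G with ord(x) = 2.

3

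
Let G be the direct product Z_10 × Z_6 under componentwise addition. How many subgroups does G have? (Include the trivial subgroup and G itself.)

20

|G| = 60, so by Lagrange every subgroup order divides 60. Divisors: 1, 2, 3, 4, 5, 6, 10, 12, 15, 20, 30, 60.
Subgroups by order — order 1: 1; order 2: 3; order 3: 1; order 4: 1; order 5: 1; order 6: 3; order 10: 3; order 12: 1; order 15: 1; order 20: 1; order 30: 3; order 60: 1.
Total: 1 + 3 + 1 + 1 + 1 + 3 + 3 + 1 + 1 + 1 + 3 + 1 = 20.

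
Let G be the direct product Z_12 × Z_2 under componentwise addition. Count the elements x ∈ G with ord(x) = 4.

4

An element (a,b) has order lcm(ord(a), ord(b)); count pairs with lcm equal to 4.
Enumerating gives 4 such elements.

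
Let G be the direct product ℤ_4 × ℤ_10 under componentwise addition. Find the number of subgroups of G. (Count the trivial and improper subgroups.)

|G| = 40, so by Lagrange every subgroup order divides 40. Divisors: 1, 2, 4, 5, 8, 10, 20, 40.
Subgroups by order — order 1: 1; order 2: 3; order 4: 3; order 5: 1; order 8: 1; order 10: 3; order 20: 3; order 40: 1.
Total: 1 + 3 + 3 + 1 + 1 + 3 + 3 + 1 = 16.

16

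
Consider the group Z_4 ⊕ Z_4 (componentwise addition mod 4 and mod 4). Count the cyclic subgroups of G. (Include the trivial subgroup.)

A cyclic subgroup of order d is generated by each of its φ(d) elements of order d, so the cyclic subgroups of order d number (#elements of order d)/φ(d).
Cyclic subgroups by order — order 1: 1; order 2: 3; order 4: 6.
Total: 10.

10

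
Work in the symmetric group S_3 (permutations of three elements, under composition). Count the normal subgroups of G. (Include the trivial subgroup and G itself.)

G has 6 subgroups. Checking conjugation-invariance by order — order 1: 1/1 normal; order 2: 0/3 normal; order 3: 1/1 normal; order 6: 1/1 normal.
Total normal subgroups: 3.

3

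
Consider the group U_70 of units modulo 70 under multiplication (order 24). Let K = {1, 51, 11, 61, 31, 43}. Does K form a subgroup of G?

No

43 ∈ K but its inverse 57 ∉ K, so K is not a subgroup.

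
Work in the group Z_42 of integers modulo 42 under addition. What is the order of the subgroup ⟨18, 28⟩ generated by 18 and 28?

21

|⟨18⟩| = 7 and |⟨28⟩| = 3, so |H| is a multiple of lcm(7, 3) = 21 and divides |G| = 42.
Closing under the operation: H = {0, 2, 4, 6, 8, 10, 12, 14, 16, 18, 20, 22, 24, 26, 28, 30, 32, 34, 36, 38, 40}, so |H| = 21.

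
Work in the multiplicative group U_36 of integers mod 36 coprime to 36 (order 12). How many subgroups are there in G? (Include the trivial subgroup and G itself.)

|G| = 12, so by Lagrange every subgroup order divides 12. Divisors: 1, 2, 3, 4, 6, 12.
Subgroups by order — order 1: 1; order 2: 3; order 3: 1; order 4: 1; order 6: 3; order 12: 1.
Total: 1 + 3 + 1 + 1 + 3 + 1 = 10.

10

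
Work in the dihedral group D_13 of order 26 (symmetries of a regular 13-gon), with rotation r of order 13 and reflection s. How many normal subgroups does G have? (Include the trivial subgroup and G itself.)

3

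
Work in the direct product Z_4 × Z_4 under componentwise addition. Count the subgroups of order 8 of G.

|G| = 16 and 8 | 16, so subgroups of order 8 are possible by Lagrange.
The subgroups of order 8 are: {(0,0), (0,1), (0,2), (0,3), (2,0), (2,1), (2,2), (2,3)}; {(0,0), (0,2), (1,0), (1,2), (2,0), (2,2), (3,0), (3,2)}; {(0,0), (0,2), (1,1), (1,3), (2,0), (2,2), (3,1), (3,3)}.
So G has 3 subgroups of order 8.

3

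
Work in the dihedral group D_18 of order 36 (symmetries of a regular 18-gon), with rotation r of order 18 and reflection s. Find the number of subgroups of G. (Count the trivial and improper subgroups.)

|G| = 36, so by Lagrange every subgroup order divides 36. Divisors: 1, 2, 3, 4, 6, 9, 12, 18, 36.
Subgroups by order — order 1: 1; order 2: 19; order 3: 1; order 4: 9; order 6: 7; order 9: 1; order 12: 3; order 18: 3; order 36: 1.
Total: 1 + 19 + 1 + 9 + 7 + 1 + 3 + 3 + 1 = 45.

45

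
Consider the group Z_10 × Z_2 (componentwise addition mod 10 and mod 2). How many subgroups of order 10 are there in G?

|G| = 20 and 10 | 20, so subgroups of order 10 are possible by Lagrange.
The subgroups of order 10 are: {(0,0), (0,1), (2,0), (2,1), (4,0), (4,1), (6,0), (6,1), (8,0), (8,1)}; {(0,0), (1,0), (2,0), (3,0), (4,0), (5,0), (6,0), (7,0), (8,0), (9,0)}; {(0,0), (1,1), (2,0), (3,1), (4,0), (5,1), (6,0), (7,1), (8,0), (9,1)}.
So G has 3 subgroups of order 10.

3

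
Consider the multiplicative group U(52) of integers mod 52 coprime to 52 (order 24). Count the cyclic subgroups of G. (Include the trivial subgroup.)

Group the elements of G by the cyclic subgroup they generate; each cyclic subgroup of order d accounts for φ(d) elements.
Cyclic subgroups by order — order 1: 1; order 2: 3; order 3: 1; order 4: 2; order 6: 3; order 12: 2.
Total: 12.

12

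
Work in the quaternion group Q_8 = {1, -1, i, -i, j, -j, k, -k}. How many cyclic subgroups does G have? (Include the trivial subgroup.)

Each element a generates a cyclic subgroup ⟨a⟩; distinct elements may generate the same one (a cyclic group of order d has φ(d) generators).
Cyclic subgroups by order — order 1: 1; order 2: 1; order 4: 3.
Total: 5.

5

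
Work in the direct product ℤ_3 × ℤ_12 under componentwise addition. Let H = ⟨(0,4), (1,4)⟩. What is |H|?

|⟨(0,4)⟩| = 3 and |⟨(1,4)⟩| = 3, so |H| is a multiple of lcm(3, 3) = 3 and divides |G| = 36.
Closing under the operation: H = {(0,0), (0,4), (0,8), (1,0), (1,4), (1,8), (2,0), (2,4), (2,8)}, so |H| = 9.

9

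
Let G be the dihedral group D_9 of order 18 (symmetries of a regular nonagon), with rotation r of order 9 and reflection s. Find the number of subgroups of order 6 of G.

3

|G| = 18 and 6 | 18, so subgroups of order 6 are possible by Lagrange.
The subgroups of order 6 are: {e, r^3, r^6, r^2s, r^5s, r^8s}; {e, r^3, r^6, s, r^3s, r^6s}; {e, r^3, r^6, rs, r^4s, r^7s}.
So G has 3 subgroups of order 6.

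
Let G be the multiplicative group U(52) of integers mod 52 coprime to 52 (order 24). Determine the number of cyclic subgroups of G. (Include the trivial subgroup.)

A cyclic subgroup of order d is generated by each of its φ(d) elements of order d, so the cyclic subgroups of order d number (#elements of order d)/φ(d).
Cyclic subgroups by order — order 1: 1; order 2: 3; order 3: 1; order 4: 2; order 6: 3; order 12: 2.
Total: 12.

12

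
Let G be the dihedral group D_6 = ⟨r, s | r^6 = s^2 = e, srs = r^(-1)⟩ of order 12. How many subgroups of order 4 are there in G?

3

|G| = 12 and 4 | 12, so subgroups of order 4 are possible by Lagrange.
The subgroups of order 4 are: {e, r^3, r^2s, r^5s}; {e, r^3, s, r^3s}; {e, r^3, rs, r^4s}.
So G has 3 subgroups of order 4.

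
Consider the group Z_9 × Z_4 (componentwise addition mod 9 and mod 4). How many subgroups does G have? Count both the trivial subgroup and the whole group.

|G| = 36, so by Lagrange every subgroup order divides 36. Divisors: 1, 2, 3, 4, 6, 9, 12, 18, 36.
Subgroups by order — order 1: 1; order 2: 1; order 3: 1; order 4: 1; order 6: 1; order 9: 1; order 12: 1; order 18: 1; order 36: 1.
Total: 1 + 1 + 1 + 1 + 1 + 1 + 1 + 1 + 1 = 9.

9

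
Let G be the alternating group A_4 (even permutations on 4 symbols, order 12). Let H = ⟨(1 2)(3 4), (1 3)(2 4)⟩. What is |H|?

|⟨(1 2)(3 4)⟩| = 2 and |⟨(1 3)(2 4)⟩| = 2, so |H| is a multiple of lcm(2, 2) = 2 and divides |G| = 12.
Closing under the operation: H = {e, (1 2)(3 4), (1 3)(2 4), (1 4)(2 3)}, so |H| = 4.

4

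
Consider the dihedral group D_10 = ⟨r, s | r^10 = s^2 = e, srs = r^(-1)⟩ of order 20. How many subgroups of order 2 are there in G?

11

|G| = 20 and 2 | 20, so subgroups of order 2 are possible by Lagrange.
The subgroups of order 2 are: {e, r^2s}; {e, r^3s}; {e, r^4s}; {e, r^5}; … (11 in all).
So G has 11 subgroups of order 2.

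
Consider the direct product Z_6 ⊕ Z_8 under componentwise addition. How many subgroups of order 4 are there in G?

|G| = 48 and 4 | 48, so subgroups of order 4 are possible by Lagrange.
The subgroups of order 4 are: {(0,0), (0,2), (0,4), (0,6)}; {(0,0), (0,4), (3,0), (3,4)}; {(0,0), (0,4), (3,2), (3,6)}.
So G has 3 subgroups of order 4.

3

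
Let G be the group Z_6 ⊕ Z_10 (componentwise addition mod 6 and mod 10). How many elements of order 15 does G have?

An element (a,b) has order lcm(ord(a), ord(b)); count pairs with lcm equal to 15.
Enumerating gives 8 such elements.

8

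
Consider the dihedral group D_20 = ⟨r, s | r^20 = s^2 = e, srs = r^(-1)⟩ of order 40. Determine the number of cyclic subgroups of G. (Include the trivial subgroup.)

26

Each element a generates a cyclic subgroup ⟨a⟩; distinct elements may generate the same one (a cyclic group of order d has φ(d) generators).
Cyclic subgroups by order — order 1: 1; order 2: 21; order 4: 1; order 5: 1; order 10: 1; order 20: 1.
Total: 26.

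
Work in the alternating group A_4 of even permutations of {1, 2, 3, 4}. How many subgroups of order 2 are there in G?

|G| = 12 and 2 | 12, so subgroups of order 2 are possible by Lagrange.
The subgroups of order 2 are: {e, (1 2)(3 4)}; {e, (1 3)(2 4)}; {e, (1 4)(2 3)}.
So G has 3 subgroups of order 2.

3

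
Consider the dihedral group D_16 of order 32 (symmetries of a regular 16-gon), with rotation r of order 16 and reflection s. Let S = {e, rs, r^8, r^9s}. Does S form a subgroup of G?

|S| = 4 divides |G| = 32, consistent with Lagrange.
S contains the identity, every element's inverse is in S, and S is closed under ·: it is a subgroup.

Yes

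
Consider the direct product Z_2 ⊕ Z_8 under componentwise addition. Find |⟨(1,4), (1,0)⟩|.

4

|⟨(1,4)⟩| = 2 and |⟨(1,0)⟩| = 2, so |H| is a multiple of lcm(2, 2) = 2 and divides |G| = 16.
Closing under the operation: H = {(0,0), (0,4), (1,0), (1,4)}, so |H| = 4.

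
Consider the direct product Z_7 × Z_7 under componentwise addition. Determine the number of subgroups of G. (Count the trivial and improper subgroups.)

10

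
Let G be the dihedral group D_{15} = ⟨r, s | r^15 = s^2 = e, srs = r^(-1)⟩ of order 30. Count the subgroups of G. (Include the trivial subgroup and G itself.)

|G| = 30, so by Lagrange every subgroup order divides 30. Divisors: 1, 2, 3, 5, 6, 10, 15, 30.
Subgroups by order — order 1: 1; order 2: 15; order 3: 1; order 5: 1; order 6: 5; order 10: 3; order 15: 1; order 30: 1.
Total: 1 + 15 + 1 + 1 + 5 + 3 + 1 + 1 = 28.

28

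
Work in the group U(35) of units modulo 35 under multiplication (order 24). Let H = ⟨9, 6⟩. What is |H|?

12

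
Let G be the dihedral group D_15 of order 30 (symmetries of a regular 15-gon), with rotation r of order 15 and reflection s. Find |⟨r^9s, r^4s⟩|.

6

|⟨r^9s⟩| = 2 and |⟨r^4s⟩| = 2, so |H| is a multiple of lcm(2, 2) = 2 and divides |G| = 30.
Closing under the operation: H = {e, r^5, r^10, r^4s, r^9s, r^14s}, so |H| = 6.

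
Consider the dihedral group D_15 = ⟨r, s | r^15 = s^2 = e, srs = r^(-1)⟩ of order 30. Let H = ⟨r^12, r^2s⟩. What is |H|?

10

|⟨r^12⟩| = 5 and |⟨r^2s⟩| = 2, so |H| is a multiple of lcm(5, 2) = 10 and divides |G| = 30.
Closing under the operation: H = {e, r^3, r^6, r^9, r^12, r^2s, r^5s, r^8s, r^11s, r^14s}, so |H| = 10.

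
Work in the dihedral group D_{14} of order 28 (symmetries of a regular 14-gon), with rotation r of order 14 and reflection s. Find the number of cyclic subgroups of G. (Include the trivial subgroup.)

Group the elements of G by the cyclic subgroup they generate; each cyclic subgroup of order d accounts for φ(d) elements.
Cyclic subgroups by order — order 1: 1; order 2: 15; order 7: 1; order 14: 1.
Total: 18.

18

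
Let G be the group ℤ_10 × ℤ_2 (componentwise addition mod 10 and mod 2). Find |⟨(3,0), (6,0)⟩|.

10

|⟨(3,0)⟩| = 10 and |⟨(6,0)⟩| = 5, so |H| is a multiple of lcm(10, 5) = 10 and divides |G| = 20.
Closing under the operation: H = {(0,0), (1,0), (2,0), (3,0), (4,0), (5,0), (6,0), (7,0), (8,0), (9,0)}, so |H| = 10.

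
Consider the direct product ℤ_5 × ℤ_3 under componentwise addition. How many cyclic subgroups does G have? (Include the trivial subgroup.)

4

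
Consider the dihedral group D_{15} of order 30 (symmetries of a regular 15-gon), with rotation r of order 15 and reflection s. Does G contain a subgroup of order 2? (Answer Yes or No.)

Yes

2 | 30. A subgroup of order 2 is {e, r^10s}.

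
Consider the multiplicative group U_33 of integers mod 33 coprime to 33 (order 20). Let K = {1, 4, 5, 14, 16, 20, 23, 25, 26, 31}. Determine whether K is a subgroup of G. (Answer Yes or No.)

|K| = 10 divides |G| = 20, consistent with Lagrange.
K contains the identity, every element's inverse is in K, and K is closed under ·: it is a subgroup.
In fact K = ⟨5⟩.

Yes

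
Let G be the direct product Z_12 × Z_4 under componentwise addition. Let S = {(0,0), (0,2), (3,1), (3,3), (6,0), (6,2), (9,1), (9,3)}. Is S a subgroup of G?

Yes

|S| = 8 divides |G| = 48, consistent with Lagrange.
S contains the identity, every element's inverse is in S, and S is closed under +: it is a subgroup.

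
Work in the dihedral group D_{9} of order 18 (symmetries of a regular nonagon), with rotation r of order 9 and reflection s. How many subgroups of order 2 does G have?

|G| = 18 and 2 | 18, so subgroups of order 2 are possible by Lagrange.
The subgroups of order 2 are: {e, r^2s}; {e, r^3s}; {e, r^4s}; {e, r^5s}; … (9 in all).
So G has 9 subgroups of order 2.

9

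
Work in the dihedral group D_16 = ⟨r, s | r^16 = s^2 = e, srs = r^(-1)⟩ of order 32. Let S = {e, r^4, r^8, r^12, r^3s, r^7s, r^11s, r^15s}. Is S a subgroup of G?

|S| = 8 divides |G| = 32, consistent with Lagrange.
S contains the identity, every element's inverse is in S, and S is closed under ·: it is a subgroup.

Yes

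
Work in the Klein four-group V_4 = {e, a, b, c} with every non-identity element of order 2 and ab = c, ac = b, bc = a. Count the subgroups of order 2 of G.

|G| = 4 and 2 | 4, so subgroups of order 2 are possible by Lagrange.
The subgroups of order 2 are: {e, a}; {e, b}; {e, c}.
So G has 3 subgroups of order 2.

3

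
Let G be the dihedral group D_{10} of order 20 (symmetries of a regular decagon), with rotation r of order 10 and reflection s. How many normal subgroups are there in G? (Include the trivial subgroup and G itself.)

7

G has 22 subgroups. Checking conjugation-invariance by order — order 1: 1/1 normal; order 2: 1/11 normal; order 4: 0/5 normal; order 5: 1/1 normal; order 10: 3/3 normal; order 20: 1/1 normal.
Total normal subgroups: 7.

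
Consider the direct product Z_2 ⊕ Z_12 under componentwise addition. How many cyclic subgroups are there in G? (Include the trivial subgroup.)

A cyclic subgroup of order d is generated by each of its φ(d) elements of order d, so the cyclic subgroups of order d number (#elements of order d)/φ(d).
Cyclic subgroups by order — order 1: 1; order 2: 3; order 3: 1; order 4: 2; order 6: 3; order 12: 2.
Total: 12.

12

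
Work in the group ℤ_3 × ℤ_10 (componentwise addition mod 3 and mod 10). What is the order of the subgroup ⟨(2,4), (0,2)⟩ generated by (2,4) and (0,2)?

15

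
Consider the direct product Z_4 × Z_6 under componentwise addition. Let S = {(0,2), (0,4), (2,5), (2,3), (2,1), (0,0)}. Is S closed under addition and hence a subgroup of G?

Yes

|S| = 6 divides |G| = 24, consistent with Lagrange.
S contains the identity, every element's inverse is in S, and S is closed under +: it is a subgroup.
In fact S = ⟨(2,1)⟩.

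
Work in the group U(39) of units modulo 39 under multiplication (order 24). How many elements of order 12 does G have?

8

The elements of order 12 are: 2, 7, 11, 19, 20, 28, 32, 37.
That's 8.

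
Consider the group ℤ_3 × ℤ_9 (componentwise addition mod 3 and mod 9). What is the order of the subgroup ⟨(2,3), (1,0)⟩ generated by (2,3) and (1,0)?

9

|⟨(2,3)⟩| = 3 and |⟨(1,0)⟩| = 3, so |H| is a multiple of lcm(3, 3) = 3 and divides |G| = 27.
Closing under the operation: H = {(0,0), (0,3), (0,6), (1,0), (1,3), (1,6), (2,0), (2,3), (2,6)}, so |H| = 9.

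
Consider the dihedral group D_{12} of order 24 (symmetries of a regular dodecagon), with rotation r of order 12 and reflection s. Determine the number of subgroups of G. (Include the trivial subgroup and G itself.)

|G| = 24, so by Lagrange every subgroup order divides 24. Divisors: 1, 2, 3, 4, 6, 8, 12, 24.
Subgroups by order — order 1: 1; order 2: 13; order 3: 1; order 4: 7; order 6: 5; order 8: 3; order 12: 3; order 24: 1.
Total: 1 + 13 + 1 + 7 + 5 + 3 + 3 + 1 = 34.

34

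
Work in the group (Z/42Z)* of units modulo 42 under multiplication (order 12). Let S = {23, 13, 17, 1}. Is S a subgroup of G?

No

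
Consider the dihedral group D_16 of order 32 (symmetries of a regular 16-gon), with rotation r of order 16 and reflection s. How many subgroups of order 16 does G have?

|G| = 32 and 16 | 32, so subgroups of order 16 are possible by Lagrange.
The subgroups of order 16 are: {e, r, r^2, r^3, r^4, r^5, r^6, r^7, r^8, r^9, r^10, r^11, r^12, r^13, r^14, r^15}; {e, r^2, r^4, r^6, r^8, r^10, r^12, r^14, s, r^2s, r^4s, r^6s, r^8s, r^10s, r^12s, r^14s}; {e, r^2, r^4, r^6, r^8, r^10, r^12, r^14, rs, r^3s, r^5s, r^7s, r^9s, r^11s, r^13s, r^15s}.
So G has 3 subgroups of order 16.

3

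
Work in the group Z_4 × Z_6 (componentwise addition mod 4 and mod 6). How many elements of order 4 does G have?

An element (a,b) has order lcm(ord(a), ord(b)); count pairs with lcm equal to 4.
Enumerating gives 4 such elements.

4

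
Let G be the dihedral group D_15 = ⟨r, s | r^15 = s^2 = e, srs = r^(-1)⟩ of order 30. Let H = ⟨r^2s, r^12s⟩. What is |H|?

|⟨r^2s⟩| = 2 and |⟨r^12s⟩| = 2, so |H| is a multiple of lcm(2, 2) = 2 and divides |G| = 30.
Closing under the operation: H = {e, r^5, r^10, r^2s, r^7s, r^12s}, so |H| = 6.

6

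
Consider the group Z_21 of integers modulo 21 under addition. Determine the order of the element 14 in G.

3

In Z_21, the order of an element a is n/gcd(a, n).
gcd(14, 21) = 7, so |⟨14⟩| = 21/7 = 3.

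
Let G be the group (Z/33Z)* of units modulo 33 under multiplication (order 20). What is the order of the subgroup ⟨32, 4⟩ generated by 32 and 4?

|⟨32⟩| = 2 and |⟨4⟩| = 5, so |H| is a multiple of lcm(2, 5) = 10 and divides |G| = 20.
Closing under the operation: H = {1, 2, 4, 8, 16, 17, 25, 29, 31, 32}, so |H| = 10.

10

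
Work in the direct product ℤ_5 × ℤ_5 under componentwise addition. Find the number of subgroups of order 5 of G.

6

|G| = 25 and 5 | 25, so subgroups of order 5 are possible by Lagrange.
The subgroups of order 5 are: {(0,0), (0,1), (0,2), (0,3), (0,4)}; {(0,0), (1,0), (2,0), (3,0), (4,0)}; {(0,0), (1,1), (2,2), (3,3), (4,4)}; {(0,0), (1,2), (2,4), (3,1), (4,3)}; … (6 in all).
So G has 6 subgroups of order 5.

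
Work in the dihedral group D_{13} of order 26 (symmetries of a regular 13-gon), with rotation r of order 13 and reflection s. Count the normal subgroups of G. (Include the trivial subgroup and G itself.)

3

G has 16 subgroups. Checking conjugation-invariance by order — order 1: 1/1 normal; order 2: 0/13 normal; order 13: 1/1 normal; order 26: 1/1 normal.
Total normal subgroups: 3.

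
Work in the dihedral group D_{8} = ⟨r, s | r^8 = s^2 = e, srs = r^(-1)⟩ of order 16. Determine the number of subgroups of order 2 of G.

|G| = 16 and 2 | 16, so subgroups of order 2 are possible by Lagrange.
The subgroups of order 2 are: {e, r^2s}; {e, r^3s}; {e, r^4}; {e, r^4s}; … (9 in all).
So G has 9 subgroups of order 2.

9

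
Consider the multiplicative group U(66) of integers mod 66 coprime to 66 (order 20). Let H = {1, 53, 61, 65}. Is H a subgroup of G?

53 ∈ H but its inverse 5 ∉ H, so H is not a subgroup.

No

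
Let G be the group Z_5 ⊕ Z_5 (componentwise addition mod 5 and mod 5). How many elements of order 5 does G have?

An element (a,b) has order lcm(ord(a), ord(b)); count pairs with lcm equal to 5.
Enumerating gives 24 such elements.

24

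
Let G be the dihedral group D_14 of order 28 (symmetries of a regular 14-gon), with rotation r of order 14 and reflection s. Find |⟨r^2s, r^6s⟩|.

14

|⟨r^2s⟩| = 2 and |⟨r^6s⟩| = 2, so |H| is a multiple of lcm(2, 2) = 2 and divides |G| = 28.
Closing under the operation: H = {e, r^2, r^4, r^6, r^8, r^10, r^12, s, r^2s, r^4s, r^6s, r^8s, r^10s, r^12s}, so |H| = 14.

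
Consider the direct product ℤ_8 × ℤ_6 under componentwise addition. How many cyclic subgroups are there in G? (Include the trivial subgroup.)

Each element a generates a cyclic subgroup ⟨a⟩; distinct elements may generate the same one (a cyclic group of order d has φ(d) generators).
Cyclic subgroups by order — order 1: 1; order 2: 3; order 3: 1; order 4: 2; order 6: 3; order 8: 2; order 12: 2; order 24: 2.
Total: 16.

16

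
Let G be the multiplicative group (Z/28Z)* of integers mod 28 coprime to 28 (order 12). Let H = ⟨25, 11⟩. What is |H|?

6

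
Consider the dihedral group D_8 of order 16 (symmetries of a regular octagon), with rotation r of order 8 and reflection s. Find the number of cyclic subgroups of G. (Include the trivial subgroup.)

Group the elements of G by the cyclic subgroup they generate; each cyclic subgroup of order d accounts for φ(d) elements.
Cyclic subgroups by order — order 1: 1; order 2: 9; order 4: 1; order 8: 1.
Total: 12.

12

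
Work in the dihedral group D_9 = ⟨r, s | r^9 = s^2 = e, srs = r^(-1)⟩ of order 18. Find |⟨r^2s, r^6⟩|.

|⟨r^2s⟩| = 2 and |⟨r^6⟩| = 3, so |H| is a multiple of lcm(2, 3) = 6 and divides |G| = 18.
Closing under the operation: H = {e, r^3, r^6, r^2s, r^5s, r^8s}, so |H| = 6.

6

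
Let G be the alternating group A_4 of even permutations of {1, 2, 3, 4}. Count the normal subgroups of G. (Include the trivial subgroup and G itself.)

G has 10 subgroups. Checking conjugation-invariance by order — order 1: 1/1 normal; order 2: 0/3 normal; order 3: 0/4 normal; order 4: 1/1 normal; order 12: 1/1 normal.
Total normal subgroups: 3.

3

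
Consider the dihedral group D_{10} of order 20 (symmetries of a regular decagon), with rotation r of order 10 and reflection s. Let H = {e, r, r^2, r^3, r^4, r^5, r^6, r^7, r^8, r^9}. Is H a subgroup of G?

Yes

|H| = 10 divides |G| = 20, consistent with Lagrange.
H contains the identity, every element's inverse is in H, and H is closed under ·: it is a subgroup.
In fact H = ⟨r^9⟩.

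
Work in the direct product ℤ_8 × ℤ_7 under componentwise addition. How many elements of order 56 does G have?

An element (a,b) has order lcm(ord(a), ord(b)); count pairs with lcm equal to 56.
Enumerating gives 24 such elements.

24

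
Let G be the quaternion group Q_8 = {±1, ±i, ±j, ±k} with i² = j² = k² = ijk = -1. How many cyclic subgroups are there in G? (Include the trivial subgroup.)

Group the elements of G by the cyclic subgroup they generate; each cyclic subgroup of order d accounts for φ(d) elements.
Cyclic subgroups by order — order 1: 1; order 2: 1; order 4: 3.
Total: 5.

5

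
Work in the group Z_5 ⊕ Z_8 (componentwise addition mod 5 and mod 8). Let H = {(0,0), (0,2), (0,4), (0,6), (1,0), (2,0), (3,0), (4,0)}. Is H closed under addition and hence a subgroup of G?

No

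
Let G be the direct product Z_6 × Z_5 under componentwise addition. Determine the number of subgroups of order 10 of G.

1

|G| = 30 and 10 | 30, so subgroups of order 10 are possible by Lagrange.
The subgroups of order 10 are: {(0,0), (0,1), (0,2), (0,3), (0,4), (3,0), (3,1), (3,2), (3,3), (3,4)}.
So G has 1 subgroup of order 10.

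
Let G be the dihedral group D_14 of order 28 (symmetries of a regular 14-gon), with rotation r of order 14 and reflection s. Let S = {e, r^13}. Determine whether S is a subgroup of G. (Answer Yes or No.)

No

r^13 ∈ S but its inverse r ∉ S, so S is not a subgroup.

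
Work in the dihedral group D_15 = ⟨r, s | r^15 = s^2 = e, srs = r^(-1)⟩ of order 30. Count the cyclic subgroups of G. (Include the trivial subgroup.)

19

Group the elements of G by the cyclic subgroup they generate; each cyclic subgroup of order d accounts for φ(d) elements.
Cyclic subgroups by order — order 1: 1; order 2: 15; order 3: 1; order 5: 1; order 15: 1.
Total: 19.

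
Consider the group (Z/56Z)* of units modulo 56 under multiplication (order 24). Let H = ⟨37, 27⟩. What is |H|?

|⟨37⟩| = 6 and |⟨27⟩| = 2, so |H| is a multiple of lcm(6, 2) = 6 and divides |G| = 24.
Closing under the operation: H = {1, 3, 9, 19, 25, 27, 29, 31, 37, 47, 53, 55}, so |H| = 12.

12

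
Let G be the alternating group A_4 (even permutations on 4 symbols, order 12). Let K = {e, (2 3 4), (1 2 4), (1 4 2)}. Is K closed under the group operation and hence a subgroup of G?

(2 3 4) ∈ K but its inverse (2 4 3) ∉ K, so K is not a subgroup.

No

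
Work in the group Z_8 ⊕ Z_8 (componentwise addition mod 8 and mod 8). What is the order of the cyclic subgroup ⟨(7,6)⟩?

The order of (7,6) in Z_8 × Z_8 is lcm(ord(7) in Z_8, ord(6) in Z_8).
ord(7) = 8 and ord(6) = 4, so |⟨(7,6)⟩| = lcm(8, 4) = 8.

8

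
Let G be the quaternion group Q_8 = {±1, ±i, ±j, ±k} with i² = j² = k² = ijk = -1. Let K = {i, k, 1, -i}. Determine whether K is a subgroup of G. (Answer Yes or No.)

k ∈ K but its inverse -k ∉ K, so K is not a subgroup.

No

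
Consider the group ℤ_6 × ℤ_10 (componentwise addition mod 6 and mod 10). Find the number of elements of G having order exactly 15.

An element (a,b) has order lcm(ord(a), ord(b)); count pairs with lcm equal to 15.
Enumerating gives 8 such elements.

8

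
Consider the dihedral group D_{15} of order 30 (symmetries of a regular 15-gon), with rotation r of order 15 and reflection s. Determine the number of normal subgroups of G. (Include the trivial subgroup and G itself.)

5

G has 28 subgroups. Checking conjugation-invariance by order — order 1: 1/1 normal; order 2: 0/15 normal; order 3: 1/1 normal; order 5: 1/1 normal; order 6: 0/5 normal; order 10: 0/3 normal; order 15: 1/1 normal; order 30: 1/1 normal.
Total normal subgroups: 5.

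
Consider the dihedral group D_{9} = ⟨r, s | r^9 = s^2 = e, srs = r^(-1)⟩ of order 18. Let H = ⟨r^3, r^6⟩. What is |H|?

3

|⟨r^3⟩| = 3 and |⟨r^6⟩| = 3, so |H| is a multiple of lcm(3, 3) = 3 and divides |G| = 18.
Closing under the operation: H = {e, r^3, r^6}, so |H| = 3.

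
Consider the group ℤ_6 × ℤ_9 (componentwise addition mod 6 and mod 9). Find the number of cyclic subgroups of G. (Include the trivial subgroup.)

Each element a generates a cyclic subgroup ⟨a⟩; distinct elements may generate the same one (a cyclic group of order d has φ(d) generators).
Cyclic subgroups by order — order 1: 1; order 2: 1; order 3: 4; order 6: 4; order 9: 3; order 18: 3.
Total: 16.

16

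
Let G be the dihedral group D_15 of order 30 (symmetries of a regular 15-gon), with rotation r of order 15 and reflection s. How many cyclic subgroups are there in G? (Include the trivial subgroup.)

19

Each element a generates a cyclic subgroup ⟨a⟩; distinct elements may generate the same one (a cyclic group of order d has φ(d) generators).
Cyclic subgroups by order — order 1: 1; order 2: 15; order 3: 1; order 5: 1; order 15: 1.
Total: 19.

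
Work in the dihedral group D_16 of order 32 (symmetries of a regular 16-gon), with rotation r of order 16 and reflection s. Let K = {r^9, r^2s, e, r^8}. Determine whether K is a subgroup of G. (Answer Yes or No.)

r^9 ∈ K but its inverse r^7 ∉ K, so K is not a subgroup.

No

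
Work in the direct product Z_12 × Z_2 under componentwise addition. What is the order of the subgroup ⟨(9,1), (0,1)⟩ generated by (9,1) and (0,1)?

|⟨(9,1)⟩| = 4 and |⟨(0,1)⟩| = 2, so |H| is a multiple of lcm(4, 2) = 4 and divides |G| = 24.
Closing under the operation: H = {(0,0), (0,1), (3,0), (3,1), (6,0), (6,1), (9,0), (9,1)}, so |H| = 8.

8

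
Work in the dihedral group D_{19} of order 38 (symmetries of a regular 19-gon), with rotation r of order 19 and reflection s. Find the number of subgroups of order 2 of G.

19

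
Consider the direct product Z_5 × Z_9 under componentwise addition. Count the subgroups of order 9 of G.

1

|G| = 45 and 9 | 45, so subgroups of order 9 are possible by Lagrange.
The subgroups of order 9 are: {(0,0), (0,1), (0,2), (0,3), (0,4), (0,5), (0,6), (0,7), (0,8)}.
So G has 1 subgroup of order 9.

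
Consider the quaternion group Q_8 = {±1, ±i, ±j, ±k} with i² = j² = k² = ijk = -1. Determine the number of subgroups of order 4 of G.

3

|G| = 8 and 4 | 8, so subgroups of order 4 are possible by Lagrange.
The subgroups of order 4 are: {1, -1, i, -i}; {1, -1, j, -j}; {1, -1, k, -k}.
So G has 3 subgroups of order 4.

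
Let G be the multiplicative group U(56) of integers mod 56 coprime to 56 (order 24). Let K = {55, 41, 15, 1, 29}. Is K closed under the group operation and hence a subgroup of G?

No

|K| = 5 does not divide |G| = 24, so by Lagrange K is not a subgroup.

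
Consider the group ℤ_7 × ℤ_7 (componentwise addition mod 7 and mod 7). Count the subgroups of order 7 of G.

|G| = 49 and 7 | 49, so subgroups of order 7 are possible by Lagrange.
The subgroups of order 7 are: {(0,0), (0,1), (0,2), (0,3), (0,4), (0,5), (0,6)}; {(0,0), (1,0), (2,0), (3,0), (4,0), (5,0), (6,0)}; {(0,0), (1,1), (2,2), (3,3), (4,4), (5,5), (6,6)}; {(0,0), (1,2), (2,4), (3,6), (4,1), (5,3), (6,5)}; … (8 in all).
So G has 8 subgroups of order 7.

8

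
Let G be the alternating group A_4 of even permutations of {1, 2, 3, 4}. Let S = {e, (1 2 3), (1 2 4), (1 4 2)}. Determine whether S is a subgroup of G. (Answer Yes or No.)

(1 2 3) ∈ S but its inverse (1 3 2) ∉ S, so S is not a subgroup.

No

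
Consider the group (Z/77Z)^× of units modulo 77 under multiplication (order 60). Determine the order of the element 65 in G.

Compute successive powers of 65 mod 77: 65, 67, 43, 23, 32, 1; 65^6 ≡ 1 (mod 77).
So |⟨65⟩| = 6.

6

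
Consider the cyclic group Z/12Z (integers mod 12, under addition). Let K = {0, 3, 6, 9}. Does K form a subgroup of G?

Yes

|K| = 4 divides |G| = 12, consistent with Lagrange.
K contains the identity, every element's inverse is in K, and K is closed under +: it is a subgroup.
In fact K = ⟨9⟩.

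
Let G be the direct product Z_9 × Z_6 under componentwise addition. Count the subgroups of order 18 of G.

4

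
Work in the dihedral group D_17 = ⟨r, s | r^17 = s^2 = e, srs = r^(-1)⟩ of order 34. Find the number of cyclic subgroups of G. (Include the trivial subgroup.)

19

Group the elements of G by the cyclic subgroup they generate; each cyclic subgroup of order d accounts for φ(d) elements.
Cyclic subgroups by order — order 1: 1; order 2: 17; order 17: 1.
Total: 19.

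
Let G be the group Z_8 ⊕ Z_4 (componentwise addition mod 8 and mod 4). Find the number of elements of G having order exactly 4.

12

An element (a,b) has order lcm(ord(a), ord(b)); count pairs with lcm equal to 4.
Enumerating gives 12 such elements.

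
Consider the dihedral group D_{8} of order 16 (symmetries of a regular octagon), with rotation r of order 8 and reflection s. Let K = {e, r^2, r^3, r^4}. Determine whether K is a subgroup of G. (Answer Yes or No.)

r^2 ∈ K but its inverse r^6 ∉ K, so K is not a subgroup.

No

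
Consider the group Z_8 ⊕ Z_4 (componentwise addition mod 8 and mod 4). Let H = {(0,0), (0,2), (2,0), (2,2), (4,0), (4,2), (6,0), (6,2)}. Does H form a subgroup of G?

Yes

|H| = 8 divides |G| = 32, consistent with Lagrange.
H contains the identity, every element's inverse is in H, and H is closed under +: it is a subgroup.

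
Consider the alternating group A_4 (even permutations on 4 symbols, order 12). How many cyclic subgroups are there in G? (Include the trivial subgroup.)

8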